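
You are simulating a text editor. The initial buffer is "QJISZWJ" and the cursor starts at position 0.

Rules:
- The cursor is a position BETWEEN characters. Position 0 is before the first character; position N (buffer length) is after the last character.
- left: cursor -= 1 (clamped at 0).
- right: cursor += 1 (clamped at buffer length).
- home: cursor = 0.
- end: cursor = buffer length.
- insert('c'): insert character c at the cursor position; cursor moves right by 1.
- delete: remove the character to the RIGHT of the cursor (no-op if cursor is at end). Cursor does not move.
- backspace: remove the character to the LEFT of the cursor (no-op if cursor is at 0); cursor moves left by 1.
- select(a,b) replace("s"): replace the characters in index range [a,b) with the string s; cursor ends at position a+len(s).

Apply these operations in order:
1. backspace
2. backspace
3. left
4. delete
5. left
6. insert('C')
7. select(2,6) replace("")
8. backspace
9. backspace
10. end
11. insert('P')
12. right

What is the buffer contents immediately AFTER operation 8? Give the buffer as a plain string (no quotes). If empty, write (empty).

After op 1 (backspace): buf='QJISZWJ' cursor=0
After op 2 (backspace): buf='QJISZWJ' cursor=0
After op 3 (left): buf='QJISZWJ' cursor=0
After op 4 (delete): buf='JISZWJ' cursor=0
After op 5 (left): buf='JISZWJ' cursor=0
After op 6 (insert('C')): buf='CJISZWJ' cursor=1
After op 7 (select(2,6) replace("")): buf='CJJ' cursor=2
After op 8 (backspace): buf='CJ' cursor=1

Answer: CJ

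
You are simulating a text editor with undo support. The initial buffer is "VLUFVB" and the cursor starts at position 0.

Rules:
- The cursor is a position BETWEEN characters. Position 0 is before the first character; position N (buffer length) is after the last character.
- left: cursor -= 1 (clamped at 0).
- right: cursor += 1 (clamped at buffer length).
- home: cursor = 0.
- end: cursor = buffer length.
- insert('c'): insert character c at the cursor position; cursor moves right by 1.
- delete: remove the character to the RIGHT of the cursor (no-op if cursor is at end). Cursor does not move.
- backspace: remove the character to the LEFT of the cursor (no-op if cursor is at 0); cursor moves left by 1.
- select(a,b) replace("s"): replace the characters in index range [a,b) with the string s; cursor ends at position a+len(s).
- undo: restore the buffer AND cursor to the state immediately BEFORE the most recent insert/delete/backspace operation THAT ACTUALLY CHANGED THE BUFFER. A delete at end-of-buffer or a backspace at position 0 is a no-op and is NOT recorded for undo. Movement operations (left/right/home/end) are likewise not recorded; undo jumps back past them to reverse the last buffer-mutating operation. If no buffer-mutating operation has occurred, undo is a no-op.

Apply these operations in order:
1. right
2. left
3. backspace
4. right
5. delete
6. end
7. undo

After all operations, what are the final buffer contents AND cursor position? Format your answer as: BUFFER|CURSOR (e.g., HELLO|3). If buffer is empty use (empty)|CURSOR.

After op 1 (right): buf='VLUFVB' cursor=1
After op 2 (left): buf='VLUFVB' cursor=0
After op 3 (backspace): buf='VLUFVB' cursor=0
After op 4 (right): buf='VLUFVB' cursor=1
After op 5 (delete): buf='VUFVB' cursor=1
After op 6 (end): buf='VUFVB' cursor=5
After op 7 (undo): buf='VLUFVB' cursor=1

Answer: VLUFVB|1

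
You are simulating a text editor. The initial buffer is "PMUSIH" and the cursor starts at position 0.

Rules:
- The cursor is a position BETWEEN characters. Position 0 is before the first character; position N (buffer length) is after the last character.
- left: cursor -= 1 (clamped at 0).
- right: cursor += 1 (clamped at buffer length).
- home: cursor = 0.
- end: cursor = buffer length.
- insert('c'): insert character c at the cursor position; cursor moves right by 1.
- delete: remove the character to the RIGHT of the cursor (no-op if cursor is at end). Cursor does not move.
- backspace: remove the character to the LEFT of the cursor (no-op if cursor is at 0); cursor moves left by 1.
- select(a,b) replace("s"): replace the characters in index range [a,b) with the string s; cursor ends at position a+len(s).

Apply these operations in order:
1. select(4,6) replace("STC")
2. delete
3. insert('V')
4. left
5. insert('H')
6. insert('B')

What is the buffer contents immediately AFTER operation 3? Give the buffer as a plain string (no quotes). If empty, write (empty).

After op 1 (select(4,6) replace("STC")): buf='PMUSSTC' cursor=7
After op 2 (delete): buf='PMUSSTC' cursor=7
After op 3 (insert('V')): buf='PMUSSTCV' cursor=8

Answer: PMUSSTCV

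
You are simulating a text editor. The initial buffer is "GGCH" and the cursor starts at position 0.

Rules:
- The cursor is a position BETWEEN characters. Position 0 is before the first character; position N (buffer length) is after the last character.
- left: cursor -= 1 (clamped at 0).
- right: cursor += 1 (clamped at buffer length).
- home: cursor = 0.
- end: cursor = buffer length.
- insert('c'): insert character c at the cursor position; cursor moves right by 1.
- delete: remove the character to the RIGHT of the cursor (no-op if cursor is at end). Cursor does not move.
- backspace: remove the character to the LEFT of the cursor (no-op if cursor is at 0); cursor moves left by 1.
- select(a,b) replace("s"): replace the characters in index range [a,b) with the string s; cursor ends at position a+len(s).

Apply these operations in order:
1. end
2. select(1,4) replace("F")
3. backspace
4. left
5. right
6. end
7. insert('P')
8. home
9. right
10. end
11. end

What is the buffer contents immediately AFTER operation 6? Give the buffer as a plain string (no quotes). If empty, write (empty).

After op 1 (end): buf='GGCH' cursor=4
After op 2 (select(1,4) replace("F")): buf='GF' cursor=2
After op 3 (backspace): buf='G' cursor=1
After op 4 (left): buf='G' cursor=0
After op 5 (right): buf='G' cursor=1
After op 6 (end): buf='G' cursor=1

Answer: G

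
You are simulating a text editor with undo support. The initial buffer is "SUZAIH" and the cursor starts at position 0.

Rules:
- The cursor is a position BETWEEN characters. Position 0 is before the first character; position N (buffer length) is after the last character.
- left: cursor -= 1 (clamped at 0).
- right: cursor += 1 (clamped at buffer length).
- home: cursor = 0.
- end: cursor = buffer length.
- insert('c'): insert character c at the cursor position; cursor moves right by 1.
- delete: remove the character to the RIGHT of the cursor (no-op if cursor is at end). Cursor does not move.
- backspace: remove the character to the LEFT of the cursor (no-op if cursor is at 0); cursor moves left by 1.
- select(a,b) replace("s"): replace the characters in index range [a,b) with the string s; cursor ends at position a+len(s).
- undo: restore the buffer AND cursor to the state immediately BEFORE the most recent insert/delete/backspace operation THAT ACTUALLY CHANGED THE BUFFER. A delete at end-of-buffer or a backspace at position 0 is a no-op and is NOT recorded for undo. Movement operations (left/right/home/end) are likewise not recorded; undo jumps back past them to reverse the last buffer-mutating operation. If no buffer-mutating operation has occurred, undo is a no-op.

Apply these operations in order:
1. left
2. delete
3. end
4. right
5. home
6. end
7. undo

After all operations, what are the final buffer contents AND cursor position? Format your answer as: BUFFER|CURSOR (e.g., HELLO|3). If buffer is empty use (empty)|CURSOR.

Answer: SUZAIH|0

Derivation:
After op 1 (left): buf='SUZAIH' cursor=0
After op 2 (delete): buf='UZAIH' cursor=0
After op 3 (end): buf='UZAIH' cursor=5
After op 4 (right): buf='UZAIH' cursor=5
After op 5 (home): buf='UZAIH' cursor=0
After op 6 (end): buf='UZAIH' cursor=5
After op 7 (undo): buf='SUZAIH' cursor=0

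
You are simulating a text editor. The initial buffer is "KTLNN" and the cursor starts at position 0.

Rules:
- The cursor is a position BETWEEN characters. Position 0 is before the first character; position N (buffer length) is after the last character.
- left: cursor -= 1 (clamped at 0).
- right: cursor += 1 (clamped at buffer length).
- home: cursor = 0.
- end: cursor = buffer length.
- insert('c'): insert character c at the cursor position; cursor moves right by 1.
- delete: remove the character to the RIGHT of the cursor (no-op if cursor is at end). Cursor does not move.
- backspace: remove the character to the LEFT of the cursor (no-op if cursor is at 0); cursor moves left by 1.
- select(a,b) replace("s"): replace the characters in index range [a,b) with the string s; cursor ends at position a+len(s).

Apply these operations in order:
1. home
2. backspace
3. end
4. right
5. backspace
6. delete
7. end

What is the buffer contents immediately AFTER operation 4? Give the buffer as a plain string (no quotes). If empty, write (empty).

After op 1 (home): buf='KTLNN' cursor=0
After op 2 (backspace): buf='KTLNN' cursor=0
After op 3 (end): buf='KTLNN' cursor=5
After op 4 (right): buf='KTLNN' cursor=5

Answer: KTLNN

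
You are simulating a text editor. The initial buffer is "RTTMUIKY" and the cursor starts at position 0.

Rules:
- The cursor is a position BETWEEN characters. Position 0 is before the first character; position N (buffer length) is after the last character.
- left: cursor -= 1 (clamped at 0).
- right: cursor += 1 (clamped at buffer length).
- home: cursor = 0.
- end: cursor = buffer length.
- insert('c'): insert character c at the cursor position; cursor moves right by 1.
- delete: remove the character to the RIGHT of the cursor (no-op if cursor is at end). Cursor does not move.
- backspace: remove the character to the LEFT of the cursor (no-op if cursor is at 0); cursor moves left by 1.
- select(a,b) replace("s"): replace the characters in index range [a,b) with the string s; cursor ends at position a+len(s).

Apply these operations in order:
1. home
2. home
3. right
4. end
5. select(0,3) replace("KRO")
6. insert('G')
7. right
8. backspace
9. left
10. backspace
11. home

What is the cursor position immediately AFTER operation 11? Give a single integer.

After op 1 (home): buf='RTTMUIKY' cursor=0
After op 2 (home): buf='RTTMUIKY' cursor=0
After op 3 (right): buf='RTTMUIKY' cursor=1
After op 4 (end): buf='RTTMUIKY' cursor=8
After op 5 (select(0,3) replace("KRO")): buf='KROMUIKY' cursor=3
After op 6 (insert('G')): buf='KROGMUIKY' cursor=4
After op 7 (right): buf='KROGMUIKY' cursor=5
After op 8 (backspace): buf='KROGUIKY' cursor=4
After op 9 (left): buf='KROGUIKY' cursor=3
After op 10 (backspace): buf='KRGUIKY' cursor=2
After op 11 (home): buf='KRGUIKY' cursor=0

Answer: 0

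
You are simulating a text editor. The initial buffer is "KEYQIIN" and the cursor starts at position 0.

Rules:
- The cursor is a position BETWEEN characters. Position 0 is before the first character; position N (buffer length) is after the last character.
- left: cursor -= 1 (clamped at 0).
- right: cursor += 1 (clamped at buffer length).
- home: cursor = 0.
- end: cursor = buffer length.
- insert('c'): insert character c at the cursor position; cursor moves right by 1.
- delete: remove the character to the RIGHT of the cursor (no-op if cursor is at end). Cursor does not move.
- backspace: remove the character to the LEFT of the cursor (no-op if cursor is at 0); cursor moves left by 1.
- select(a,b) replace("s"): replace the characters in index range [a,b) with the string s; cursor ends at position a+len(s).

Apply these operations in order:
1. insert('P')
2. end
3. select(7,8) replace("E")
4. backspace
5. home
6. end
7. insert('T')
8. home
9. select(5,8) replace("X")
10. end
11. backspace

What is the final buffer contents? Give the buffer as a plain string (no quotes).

After op 1 (insert('P')): buf='PKEYQIIN' cursor=1
After op 2 (end): buf='PKEYQIIN' cursor=8
After op 3 (select(7,8) replace("E")): buf='PKEYQIIE' cursor=8
After op 4 (backspace): buf='PKEYQII' cursor=7
After op 5 (home): buf='PKEYQII' cursor=0
After op 6 (end): buf='PKEYQII' cursor=7
After op 7 (insert('T')): buf='PKEYQIIT' cursor=8
After op 8 (home): buf='PKEYQIIT' cursor=0
After op 9 (select(5,8) replace("X")): buf='PKEYQX' cursor=6
After op 10 (end): buf='PKEYQX' cursor=6
After op 11 (backspace): buf='PKEYQ' cursor=5

Answer: PKEYQ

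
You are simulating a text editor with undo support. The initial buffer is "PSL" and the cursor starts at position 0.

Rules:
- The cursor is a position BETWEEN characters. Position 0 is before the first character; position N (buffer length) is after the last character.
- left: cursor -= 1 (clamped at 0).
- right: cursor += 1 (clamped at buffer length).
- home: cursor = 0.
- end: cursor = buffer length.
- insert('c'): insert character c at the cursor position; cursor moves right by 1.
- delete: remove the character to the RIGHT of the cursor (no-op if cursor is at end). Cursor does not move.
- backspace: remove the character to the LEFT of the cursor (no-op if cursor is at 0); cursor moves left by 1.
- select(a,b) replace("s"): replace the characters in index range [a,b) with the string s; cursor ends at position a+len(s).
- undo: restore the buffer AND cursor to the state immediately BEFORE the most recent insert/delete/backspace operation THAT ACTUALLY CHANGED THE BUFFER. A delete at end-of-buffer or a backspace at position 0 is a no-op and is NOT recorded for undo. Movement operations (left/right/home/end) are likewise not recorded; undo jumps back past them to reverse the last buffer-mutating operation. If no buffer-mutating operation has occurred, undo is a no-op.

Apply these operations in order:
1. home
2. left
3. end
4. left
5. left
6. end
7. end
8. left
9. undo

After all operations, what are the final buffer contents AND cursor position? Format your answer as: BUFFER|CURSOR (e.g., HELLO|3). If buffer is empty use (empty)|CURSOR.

Answer: PSL|2

Derivation:
After op 1 (home): buf='PSL' cursor=0
After op 2 (left): buf='PSL' cursor=0
After op 3 (end): buf='PSL' cursor=3
After op 4 (left): buf='PSL' cursor=2
After op 5 (left): buf='PSL' cursor=1
After op 6 (end): buf='PSL' cursor=3
After op 7 (end): buf='PSL' cursor=3
After op 8 (left): buf='PSL' cursor=2
After op 9 (undo): buf='PSL' cursor=2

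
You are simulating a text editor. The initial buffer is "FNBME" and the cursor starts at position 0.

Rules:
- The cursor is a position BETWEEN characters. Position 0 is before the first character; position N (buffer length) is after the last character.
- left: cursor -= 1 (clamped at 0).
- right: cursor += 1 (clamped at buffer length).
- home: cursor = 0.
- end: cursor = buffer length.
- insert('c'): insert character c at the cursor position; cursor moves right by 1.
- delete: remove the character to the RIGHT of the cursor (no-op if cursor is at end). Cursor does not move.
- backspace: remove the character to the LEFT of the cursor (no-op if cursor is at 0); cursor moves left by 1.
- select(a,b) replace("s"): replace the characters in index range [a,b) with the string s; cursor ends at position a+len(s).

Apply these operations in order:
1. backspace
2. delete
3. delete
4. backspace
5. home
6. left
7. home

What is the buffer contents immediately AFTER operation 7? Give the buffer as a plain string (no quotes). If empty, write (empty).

After op 1 (backspace): buf='FNBME' cursor=0
After op 2 (delete): buf='NBME' cursor=0
After op 3 (delete): buf='BME' cursor=0
After op 4 (backspace): buf='BME' cursor=0
After op 5 (home): buf='BME' cursor=0
After op 6 (left): buf='BME' cursor=0
After op 7 (home): buf='BME' cursor=0

Answer: BME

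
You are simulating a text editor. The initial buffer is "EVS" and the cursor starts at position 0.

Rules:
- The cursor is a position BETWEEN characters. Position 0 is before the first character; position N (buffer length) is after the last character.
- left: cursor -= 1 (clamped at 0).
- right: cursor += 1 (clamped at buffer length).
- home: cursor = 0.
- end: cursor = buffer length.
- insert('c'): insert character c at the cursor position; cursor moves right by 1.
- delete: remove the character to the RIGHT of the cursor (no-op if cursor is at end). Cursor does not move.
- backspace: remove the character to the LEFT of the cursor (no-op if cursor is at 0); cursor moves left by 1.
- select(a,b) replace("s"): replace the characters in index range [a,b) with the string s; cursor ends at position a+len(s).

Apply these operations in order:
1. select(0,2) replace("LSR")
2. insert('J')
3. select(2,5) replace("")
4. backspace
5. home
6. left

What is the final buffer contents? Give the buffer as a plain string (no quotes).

Answer: L

Derivation:
After op 1 (select(0,2) replace("LSR")): buf='LSRS' cursor=3
After op 2 (insert('J')): buf='LSRJS' cursor=4
After op 3 (select(2,5) replace("")): buf='LS' cursor=2
After op 4 (backspace): buf='L' cursor=1
After op 5 (home): buf='L' cursor=0
After op 6 (left): buf='L' cursor=0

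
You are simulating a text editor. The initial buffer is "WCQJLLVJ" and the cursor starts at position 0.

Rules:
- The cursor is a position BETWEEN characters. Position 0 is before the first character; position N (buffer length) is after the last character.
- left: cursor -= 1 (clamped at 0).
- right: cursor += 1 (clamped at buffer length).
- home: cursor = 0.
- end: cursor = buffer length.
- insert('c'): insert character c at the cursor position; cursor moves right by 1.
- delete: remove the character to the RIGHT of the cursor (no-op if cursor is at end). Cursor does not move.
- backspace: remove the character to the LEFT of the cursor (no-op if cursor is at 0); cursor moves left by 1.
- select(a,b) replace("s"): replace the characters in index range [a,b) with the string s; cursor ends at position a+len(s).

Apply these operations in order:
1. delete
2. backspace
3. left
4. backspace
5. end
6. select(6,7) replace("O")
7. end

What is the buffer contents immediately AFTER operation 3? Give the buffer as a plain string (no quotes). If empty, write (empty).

Answer: CQJLLVJ

Derivation:
After op 1 (delete): buf='CQJLLVJ' cursor=0
After op 2 (backspace): buf='CQJLLVJ' cursor=0
After op 3 (left): buf='CQJLLVJ' cursor=0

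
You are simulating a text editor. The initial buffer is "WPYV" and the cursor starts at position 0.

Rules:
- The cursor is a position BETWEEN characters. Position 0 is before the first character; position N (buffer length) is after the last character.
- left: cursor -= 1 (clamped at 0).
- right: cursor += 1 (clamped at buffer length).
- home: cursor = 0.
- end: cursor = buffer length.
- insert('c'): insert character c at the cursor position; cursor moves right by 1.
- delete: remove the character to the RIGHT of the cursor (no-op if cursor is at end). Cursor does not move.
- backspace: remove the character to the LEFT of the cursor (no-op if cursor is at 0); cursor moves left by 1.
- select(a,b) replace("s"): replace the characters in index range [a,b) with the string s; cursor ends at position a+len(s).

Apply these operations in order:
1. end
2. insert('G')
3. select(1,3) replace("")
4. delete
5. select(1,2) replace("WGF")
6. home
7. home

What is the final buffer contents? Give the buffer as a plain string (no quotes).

Answer: WWGF

Derivation:
After op 1 (end): buf='WPYV' cursor=4
After op 2 (insert('G')): buf='WPYVG' cursor=5
After op 3 (select(1,3) replace("")): buf='WVG' cursor=1
After op 4 (delete): buf='WG' cursor=1
After op 5 (select(1,2) replace("WGF")): buf='WWGF' cursor=4
After op 6 (home): buf='WWGF' cursor=0
After op 7 (home): buf='WWGF' cursor=0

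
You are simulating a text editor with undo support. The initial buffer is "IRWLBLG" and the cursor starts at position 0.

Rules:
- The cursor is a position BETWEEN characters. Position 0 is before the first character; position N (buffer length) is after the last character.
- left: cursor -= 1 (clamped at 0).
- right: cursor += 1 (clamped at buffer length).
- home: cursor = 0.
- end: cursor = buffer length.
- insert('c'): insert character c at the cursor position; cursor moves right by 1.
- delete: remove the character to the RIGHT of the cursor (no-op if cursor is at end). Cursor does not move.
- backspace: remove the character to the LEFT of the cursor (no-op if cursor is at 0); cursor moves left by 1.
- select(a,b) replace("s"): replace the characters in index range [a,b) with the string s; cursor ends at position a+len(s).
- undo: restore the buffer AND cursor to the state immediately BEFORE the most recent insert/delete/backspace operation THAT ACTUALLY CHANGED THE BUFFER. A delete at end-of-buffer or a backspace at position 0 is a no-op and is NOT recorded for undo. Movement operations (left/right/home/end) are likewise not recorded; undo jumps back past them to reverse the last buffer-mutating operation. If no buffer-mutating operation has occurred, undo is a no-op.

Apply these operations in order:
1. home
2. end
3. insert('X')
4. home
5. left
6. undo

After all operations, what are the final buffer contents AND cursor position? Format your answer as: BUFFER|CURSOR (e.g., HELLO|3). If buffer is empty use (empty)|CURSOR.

Answer: IRWLBLG|7

Derivation:
After op 1 (home): buf='IRWLBLG' cursor=0
After op 2 (end): buf='IRWLBLG' cursor=7
After op 3 (insert('X')): buf='IRWLBLGX' cursor=8
After op 4 (home): buf='IRWLBLGX' cursor=0
After op 5 (left): buf='IRWLBLGX' cursor=0
After op 6 (undo): buf='IRWLBLG' cursor=7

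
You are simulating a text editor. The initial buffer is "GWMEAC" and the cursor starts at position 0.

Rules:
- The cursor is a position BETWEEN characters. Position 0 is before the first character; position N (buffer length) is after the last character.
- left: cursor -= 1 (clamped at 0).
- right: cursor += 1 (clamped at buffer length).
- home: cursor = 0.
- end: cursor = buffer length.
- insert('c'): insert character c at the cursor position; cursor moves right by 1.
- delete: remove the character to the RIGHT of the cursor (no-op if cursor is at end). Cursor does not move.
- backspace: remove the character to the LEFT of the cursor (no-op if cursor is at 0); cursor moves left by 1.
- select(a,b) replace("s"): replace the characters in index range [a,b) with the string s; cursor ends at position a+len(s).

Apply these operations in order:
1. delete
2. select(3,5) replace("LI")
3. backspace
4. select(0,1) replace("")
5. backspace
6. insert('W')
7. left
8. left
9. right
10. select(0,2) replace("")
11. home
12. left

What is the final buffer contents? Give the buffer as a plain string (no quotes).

After op 1 (delete): buf='WMEAC' cursor=0
After op 2 (select(3,5) replace("LI")): buf='WMELI' cursor=5
After op 3 (backspace): buf='WMEL' cursor=4
After op 4 (select(0,1) replace("")): buf='MEL' cursor=0
After op 5 (backspace): buf='MEL' cursor=0
After op 6 (insert('W')): buf='WMEL' cursor=1
After op 7 (left): buf='WMEL' cursor=0
After op 8 (left): buf='WMEL' cursor=0
After op 9 (right): buf='WMEL' cursor=1
After op 10 (select(0,2) replace("")): buf='EL' cursor=0
After op 11 (home): buf='EL' cursor=0
After op 12 (left): buf='EL' cursor=0

Answer: EL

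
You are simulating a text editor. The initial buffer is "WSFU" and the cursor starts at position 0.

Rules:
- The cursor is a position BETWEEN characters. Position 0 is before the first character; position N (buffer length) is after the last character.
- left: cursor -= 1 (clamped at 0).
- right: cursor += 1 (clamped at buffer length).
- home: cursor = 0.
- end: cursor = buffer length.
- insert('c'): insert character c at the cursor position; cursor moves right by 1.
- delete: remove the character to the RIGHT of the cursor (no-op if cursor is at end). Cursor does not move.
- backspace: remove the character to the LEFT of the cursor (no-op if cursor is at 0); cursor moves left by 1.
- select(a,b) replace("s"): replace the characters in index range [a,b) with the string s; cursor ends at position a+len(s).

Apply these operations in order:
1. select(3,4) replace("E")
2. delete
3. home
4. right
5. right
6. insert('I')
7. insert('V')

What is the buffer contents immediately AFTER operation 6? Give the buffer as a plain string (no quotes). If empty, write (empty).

After op 1 (select(3,4) replace("E")): buf='WSFE' cursor=4
After op 2 (delete): buf='WSFE' cursor=4
After op 3 (home): buf='WSFE' cursor=0
After op 4 (right): buf='WSFE' cursor=1
After op 5 (right): buf='WSFE' cursor=2
After op 6 (insert('I')): buf='WSIFE' cursor=3

Answer: WSIFE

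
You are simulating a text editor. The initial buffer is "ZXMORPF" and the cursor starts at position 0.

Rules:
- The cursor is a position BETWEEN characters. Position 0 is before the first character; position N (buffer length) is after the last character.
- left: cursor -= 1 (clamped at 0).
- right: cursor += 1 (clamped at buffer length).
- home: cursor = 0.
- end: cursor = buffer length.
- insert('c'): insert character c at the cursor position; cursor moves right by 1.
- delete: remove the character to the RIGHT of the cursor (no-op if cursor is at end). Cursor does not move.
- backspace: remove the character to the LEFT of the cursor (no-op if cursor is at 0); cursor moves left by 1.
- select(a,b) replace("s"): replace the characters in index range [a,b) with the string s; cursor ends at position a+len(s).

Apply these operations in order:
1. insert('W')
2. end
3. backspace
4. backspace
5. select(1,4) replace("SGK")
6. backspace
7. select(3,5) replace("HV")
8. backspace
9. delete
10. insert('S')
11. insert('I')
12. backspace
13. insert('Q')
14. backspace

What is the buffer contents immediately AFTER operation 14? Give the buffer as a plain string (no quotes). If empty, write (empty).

After op 1 (insert('W')): buf='WZXMORPF' cursor=1
After op 2 (end): buf='WZXMORPF' cursor=8
After op 3 (backspace): buf='WZXMORP' cursor=7
After op 4 (backspace): buf='WZXMOR' cursor=6
After op 5 (select(1,4) replace("SGK")): buf='WSGKOR' cursor=4
After op 6 (backspace): buf='WSGOR' cursor=3
After op 7 (select(3,5) replace("HV")): buf='WSGHV' cursor=5
After op 8 (backspace): buf='WSGH' cursor=4
After op 9 (delete): buf='WSGH' cursor=4
After op 10 (insert('S')): buf='WSGHS' cursor=5
After op 11 (insert('I')): buf='WSGHSI' cursor=6
After op 12 (backspace): buf='WSGHS' cursor=5
After op 13 (insert('Q')): buf='WSGHSQ' cursor=6
After op 14 (backspace): buf='WSGHS' cursor=5

Answer: WSGHS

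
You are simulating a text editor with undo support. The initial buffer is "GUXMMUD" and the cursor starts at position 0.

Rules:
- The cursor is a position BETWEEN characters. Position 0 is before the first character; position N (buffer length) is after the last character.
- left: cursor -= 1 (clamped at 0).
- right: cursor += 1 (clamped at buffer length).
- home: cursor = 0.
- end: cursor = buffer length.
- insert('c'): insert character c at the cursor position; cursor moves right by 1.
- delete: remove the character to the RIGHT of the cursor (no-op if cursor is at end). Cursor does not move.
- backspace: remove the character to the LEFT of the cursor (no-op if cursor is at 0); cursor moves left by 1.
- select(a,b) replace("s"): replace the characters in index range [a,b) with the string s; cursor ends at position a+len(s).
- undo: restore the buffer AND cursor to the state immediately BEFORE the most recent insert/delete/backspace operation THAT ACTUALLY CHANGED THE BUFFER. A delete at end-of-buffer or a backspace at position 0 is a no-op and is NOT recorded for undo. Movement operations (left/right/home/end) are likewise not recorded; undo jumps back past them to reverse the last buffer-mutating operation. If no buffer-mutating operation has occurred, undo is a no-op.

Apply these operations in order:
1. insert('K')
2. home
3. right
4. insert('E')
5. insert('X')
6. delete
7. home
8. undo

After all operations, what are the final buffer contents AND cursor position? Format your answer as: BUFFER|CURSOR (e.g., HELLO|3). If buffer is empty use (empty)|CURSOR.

After op 1 (insert('K')): buf='KGUXMMUD' cursor=1
After op 2 (home): buf='KGUXMMUD' cursor=0
After op 3 (right): buf='KGUXMMUD' cursor=1
After op 4 (insert('E')): buf='KEGUXMMUD' cursor=2
After op 5 (insert('X')): buf='KEXGUXMMUD' cursor=3
After op 6 (delete): buf='KEXUXMMUD' cursor=3
After op 7 (home): buf='KEXUXMMUD' cursor=0
After op 8 (undo): buf='KEXGUXMMUD' cursor=3

Answer: KEXGUXMMUD|3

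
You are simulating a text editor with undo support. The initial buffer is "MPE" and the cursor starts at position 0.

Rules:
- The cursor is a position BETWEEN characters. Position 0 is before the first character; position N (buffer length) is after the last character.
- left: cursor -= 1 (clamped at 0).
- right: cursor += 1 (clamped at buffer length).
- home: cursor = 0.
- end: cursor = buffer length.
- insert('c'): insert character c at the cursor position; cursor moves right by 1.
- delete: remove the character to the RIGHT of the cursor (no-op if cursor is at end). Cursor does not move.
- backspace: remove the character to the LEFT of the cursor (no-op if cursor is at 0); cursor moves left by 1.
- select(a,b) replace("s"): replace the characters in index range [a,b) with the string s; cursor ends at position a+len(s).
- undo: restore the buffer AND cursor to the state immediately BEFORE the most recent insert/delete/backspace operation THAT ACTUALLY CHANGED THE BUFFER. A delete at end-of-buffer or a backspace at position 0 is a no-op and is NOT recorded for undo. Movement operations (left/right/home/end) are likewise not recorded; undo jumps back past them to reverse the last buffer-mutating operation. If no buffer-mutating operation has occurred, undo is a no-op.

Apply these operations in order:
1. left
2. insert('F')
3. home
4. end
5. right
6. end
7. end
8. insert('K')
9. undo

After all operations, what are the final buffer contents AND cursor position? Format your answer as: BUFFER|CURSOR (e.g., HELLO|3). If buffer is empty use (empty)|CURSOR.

After op 1 (left): buf='MPE' cursor=0
After op 2 (insert('F')): buf='FMPE' cursor=1
After op 3 (home): buf='FMPE' cursor=0
After op 4 (end): buf='FMPE' cursor=4
After op 5 (right): buf='FMPE' cursor=4
After op 6 (end): buf='FMPE' cursor=4
After op 7 (end): buf='FMPE' cursor=4
After op 8 (insert('K')): buf='FMPEK' cursor=5
After op 9 (undo): buf='FMPE' cursor=4

Answer: FMPE|4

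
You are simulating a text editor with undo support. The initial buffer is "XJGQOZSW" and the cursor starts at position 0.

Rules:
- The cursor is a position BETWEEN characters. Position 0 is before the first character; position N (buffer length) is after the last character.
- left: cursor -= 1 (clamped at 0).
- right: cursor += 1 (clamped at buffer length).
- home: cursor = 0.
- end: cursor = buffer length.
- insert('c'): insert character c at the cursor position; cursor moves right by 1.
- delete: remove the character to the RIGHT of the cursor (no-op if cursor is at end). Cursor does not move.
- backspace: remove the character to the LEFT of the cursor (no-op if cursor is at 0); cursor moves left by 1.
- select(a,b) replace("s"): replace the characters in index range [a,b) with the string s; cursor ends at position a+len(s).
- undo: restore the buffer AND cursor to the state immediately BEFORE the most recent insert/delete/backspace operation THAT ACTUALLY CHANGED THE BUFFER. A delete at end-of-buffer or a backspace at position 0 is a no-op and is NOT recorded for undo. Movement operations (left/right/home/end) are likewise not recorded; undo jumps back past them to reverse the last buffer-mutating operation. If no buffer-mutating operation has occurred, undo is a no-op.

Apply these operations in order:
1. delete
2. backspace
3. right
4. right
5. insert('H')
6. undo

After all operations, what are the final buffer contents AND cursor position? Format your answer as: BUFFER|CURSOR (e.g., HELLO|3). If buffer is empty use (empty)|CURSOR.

Answer: JGQOZSW|2

Derivation:
After op 1 (delete): buf='JGQOZSW' cursor=0
After op 2 (backspace): buf='JGQOZSW' cursor=0
After op 3 (right): buf='JGQOZSW' cursor=1
After op 4 (right): buf='JGQOZSW' cursor=2
After op 5 (insert('H')): buf='JGHQOZSW' cursor=3
After op 6 (undo): buf='JGQOZSW' cursor=2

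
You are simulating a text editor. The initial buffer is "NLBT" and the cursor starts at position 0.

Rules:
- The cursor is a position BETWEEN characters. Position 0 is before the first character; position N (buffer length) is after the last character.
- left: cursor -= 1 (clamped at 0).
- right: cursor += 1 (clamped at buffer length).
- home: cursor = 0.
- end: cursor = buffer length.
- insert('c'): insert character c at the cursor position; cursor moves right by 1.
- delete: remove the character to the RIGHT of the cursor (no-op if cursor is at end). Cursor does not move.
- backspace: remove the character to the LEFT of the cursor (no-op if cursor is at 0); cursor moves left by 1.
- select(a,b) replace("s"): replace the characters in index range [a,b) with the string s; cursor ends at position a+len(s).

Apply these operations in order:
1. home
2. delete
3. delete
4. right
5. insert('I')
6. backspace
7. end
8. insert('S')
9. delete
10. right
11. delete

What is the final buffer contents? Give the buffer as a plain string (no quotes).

After op 1 (home): buf='NLBT' cursor=0
After op 2 (delete): buf='LBT' cursor=0
After op 3 (delete): buf='BT' cursor=0
After op 4 (right): buf='BT' cursor=1
After op 5 (insert('I')): buf='BIT' cursor=2
After op 6 (backspace): buf='BT' cursor=1
After op 7 (end): buf='BT' cursor=2
After op 8 (insert('S')): buf='BTS' cursor=3
After op 9 (delete): buf='BTS' cursor=3
After op 10 (right): buf='BTS' cursor=3
After op 11 (delete): buf='BTS' cursor=3

Answer: BTS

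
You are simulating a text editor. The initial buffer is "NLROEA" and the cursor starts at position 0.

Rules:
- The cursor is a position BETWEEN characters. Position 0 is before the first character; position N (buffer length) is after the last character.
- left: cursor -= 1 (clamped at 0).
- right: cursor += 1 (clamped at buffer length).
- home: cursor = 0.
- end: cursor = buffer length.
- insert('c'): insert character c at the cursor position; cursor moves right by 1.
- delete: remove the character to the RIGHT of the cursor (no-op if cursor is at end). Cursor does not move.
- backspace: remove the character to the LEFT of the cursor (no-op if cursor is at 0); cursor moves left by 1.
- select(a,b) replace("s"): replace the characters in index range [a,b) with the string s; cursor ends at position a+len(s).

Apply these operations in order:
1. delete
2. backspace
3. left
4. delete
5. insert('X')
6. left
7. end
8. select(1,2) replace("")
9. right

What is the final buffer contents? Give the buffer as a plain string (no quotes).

Answer: XOEA

Derivation:
After op 1 (delete): buf='LROEA' cursor=0
After op 2 (backspace): buf='LROEA' cursor=0
After op 3 (left): buf='LROEA' cursor=0
After op 4 (delete): buf='ROEA' cursor=0
After op 5 (insert('X')): buf='XROEA' cursor=1
After op 6 (left): buf='XROEA' cursor=0
After op 7 (end): buf='XROEA' cursor=5
After op 8 (select(1,2) replace("")): buf='XOEA' cursor=1
After op 9 (right): buf='XOEA' cursor=2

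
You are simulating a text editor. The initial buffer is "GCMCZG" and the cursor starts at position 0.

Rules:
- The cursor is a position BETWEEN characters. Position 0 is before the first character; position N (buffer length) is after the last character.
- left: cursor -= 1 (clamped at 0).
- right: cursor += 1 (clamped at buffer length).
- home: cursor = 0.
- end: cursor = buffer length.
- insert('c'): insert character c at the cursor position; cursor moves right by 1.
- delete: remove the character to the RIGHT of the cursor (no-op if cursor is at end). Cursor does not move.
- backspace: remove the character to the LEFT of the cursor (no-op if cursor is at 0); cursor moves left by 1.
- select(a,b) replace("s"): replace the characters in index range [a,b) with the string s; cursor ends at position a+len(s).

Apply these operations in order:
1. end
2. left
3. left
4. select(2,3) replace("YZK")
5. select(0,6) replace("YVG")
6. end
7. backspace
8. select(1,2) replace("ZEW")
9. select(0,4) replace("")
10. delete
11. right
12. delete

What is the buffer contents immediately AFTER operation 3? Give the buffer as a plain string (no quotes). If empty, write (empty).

After op 1 (end): buf='GCMCZG' cursor=6
After op 2 (left): buf='GCMCZG' cursor=5
After op 3 (left): buf='GCMCZG' cursor=4

Answer: GCMCZG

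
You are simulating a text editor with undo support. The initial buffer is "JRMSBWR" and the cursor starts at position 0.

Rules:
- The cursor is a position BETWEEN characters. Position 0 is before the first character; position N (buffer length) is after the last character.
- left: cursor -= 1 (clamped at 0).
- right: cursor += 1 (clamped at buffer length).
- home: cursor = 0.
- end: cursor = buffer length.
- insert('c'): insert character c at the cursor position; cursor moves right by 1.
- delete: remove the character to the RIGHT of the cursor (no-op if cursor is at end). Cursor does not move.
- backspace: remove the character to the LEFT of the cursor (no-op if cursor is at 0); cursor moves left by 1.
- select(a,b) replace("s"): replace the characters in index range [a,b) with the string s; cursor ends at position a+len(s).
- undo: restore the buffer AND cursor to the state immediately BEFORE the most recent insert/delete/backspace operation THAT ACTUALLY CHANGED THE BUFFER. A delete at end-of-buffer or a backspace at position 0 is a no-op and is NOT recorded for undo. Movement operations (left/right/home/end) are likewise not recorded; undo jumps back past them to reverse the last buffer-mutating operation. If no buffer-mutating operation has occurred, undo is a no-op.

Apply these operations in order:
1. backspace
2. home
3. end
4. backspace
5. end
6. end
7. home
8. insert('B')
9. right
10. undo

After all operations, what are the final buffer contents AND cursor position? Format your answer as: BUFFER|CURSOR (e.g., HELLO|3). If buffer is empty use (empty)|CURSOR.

Answer: JRMSBW|0

Derivation:
After op 1 (backspace): buf='JRMSBWR' cursor=0
After op 2 (home): buf='JRMSBWR' cursor=0
After op 3 (end): buf='JRMSBWR' cursor=7
After op 4 (backspace): buf='JRMSBW' cursor=6
After op 5 (end): buf='JRMSBW' cursor=6
After op 6 (end): buf='JRMSBW' cursor=6
After op 7 (home): buf='JRMSBW' cursor=0
After op 8 (insert('B')): buf='BJRMSBW' cursor=1
After op 9 (right): buf='BJRMSBW' cursor=2
After op 10 (undo): buf='JRMSBW' cursor=0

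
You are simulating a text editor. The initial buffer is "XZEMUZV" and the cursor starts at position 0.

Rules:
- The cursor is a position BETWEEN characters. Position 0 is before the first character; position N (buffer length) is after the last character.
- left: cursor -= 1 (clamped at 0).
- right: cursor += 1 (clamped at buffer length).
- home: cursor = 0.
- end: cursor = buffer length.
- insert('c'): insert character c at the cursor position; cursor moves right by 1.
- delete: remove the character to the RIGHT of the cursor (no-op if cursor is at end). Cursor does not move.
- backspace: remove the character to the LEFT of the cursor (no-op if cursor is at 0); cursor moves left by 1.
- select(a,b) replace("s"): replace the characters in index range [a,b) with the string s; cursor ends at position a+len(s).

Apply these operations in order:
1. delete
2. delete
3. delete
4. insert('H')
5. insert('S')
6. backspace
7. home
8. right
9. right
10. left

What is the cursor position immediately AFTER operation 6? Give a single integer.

After op 1 (delete): buf='ZEMUZV' cursor=0
After op 2 (delete): buf='EMUZV' cursor=0
After op 3 (delete): buf='MUZV' cursor=0
After op 4 (insert('H')): buf='HMUZV' cursor=1
After op 5 (insert('S')): buf='HSMUZV' cursor=2
After op 6 (backspace): buf='HMUZV' cursor=1

Answer: 1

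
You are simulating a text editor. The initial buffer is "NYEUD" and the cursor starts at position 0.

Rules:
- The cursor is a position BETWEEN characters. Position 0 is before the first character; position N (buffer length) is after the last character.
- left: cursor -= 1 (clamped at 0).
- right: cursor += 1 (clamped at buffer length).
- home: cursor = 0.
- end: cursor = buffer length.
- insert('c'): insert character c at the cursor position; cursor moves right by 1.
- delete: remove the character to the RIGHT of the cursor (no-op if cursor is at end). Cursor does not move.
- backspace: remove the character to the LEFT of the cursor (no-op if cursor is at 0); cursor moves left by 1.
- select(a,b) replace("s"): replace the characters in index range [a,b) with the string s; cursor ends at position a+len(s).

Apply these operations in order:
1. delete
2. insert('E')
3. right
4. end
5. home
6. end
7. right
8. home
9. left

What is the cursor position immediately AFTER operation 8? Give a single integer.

Answer: 0

Derivation:
After op 1 (delete): buf='YEUD' cursor=0
After op 2 (insert('E')): buf='EYEUD' cursor=1
After op 3 (right): buf='EYEUD' cursor=2
After op 4 (end): buf='EYEUD' cursor=5
After op 5 (home): buf='EYEUD' cursor=0
After op 6 (end): buf='EYEUD' cursor=5
After op 7 (right): buf='EYEUD' cursor=5
After op 8 (home): buf='EYEUD' cursor=0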